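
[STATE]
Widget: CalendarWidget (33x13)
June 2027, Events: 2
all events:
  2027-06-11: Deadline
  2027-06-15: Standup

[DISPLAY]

            June 2027            
Mo Tu We Th Fr Sa Su             
    1  2  3  4  5  6             
 7  8  9 10 11* 12 13            
14 15* 16 17 18 19 20            
21 22 23 24 25 26 27             
28 29 30                         
                                 
                                 
                                 
                                 
                                 
                                 


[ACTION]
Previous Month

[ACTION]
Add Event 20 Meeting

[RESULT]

             May 2027            
Mo Tu We Th Fr Sa Su             
                1  2             
 3  4  5  6  7  8  9             
10 11 12 13 14 15 16             
17 18 19 20* 21 22 23            
24 25 26 27 28 29 30             
31                               
                                 
                                 
                                 
                                 
                                 


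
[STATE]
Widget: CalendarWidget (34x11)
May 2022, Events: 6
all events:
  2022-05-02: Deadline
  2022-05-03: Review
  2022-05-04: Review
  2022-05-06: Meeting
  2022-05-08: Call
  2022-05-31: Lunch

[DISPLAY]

             May 2022             
Mo Tu We Th Fr Sa Su              
                   1              
 2*  3*  4*  5  6*  7  8*         
 9 10 11 12 13 14 15              
16 17 18 19 20 21 22              
23 24 25 26 27 28 29              
30 31*                            
                                  
                                  
                                  


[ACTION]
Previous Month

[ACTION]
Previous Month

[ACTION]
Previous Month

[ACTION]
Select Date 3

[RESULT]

          February 2022           
Mo Tu We Th Fr Sa Su              
    1  2 [ 3]  4  5  6            
 7  8  9 10 11 12 13              
14 15 16 17 18 19 20              
21 22 23 24 25 26 27              
28                                
                                  
                                  
                                  
                                  


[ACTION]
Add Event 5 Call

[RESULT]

          February 2022           
Mo Tu We Th Fr Sa Su              
    1  2 [ 3]  4  5*  6           
 7  8  9 10 11 12 13              
14 15 16 17 18 19 20              
21 22 23 24 25 26 27              
28                                
                                  
                                  
                                  
                                  


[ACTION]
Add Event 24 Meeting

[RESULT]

          February 2022           
Mo Tu We Th Fr Sa Su              
    1  2 [ 3]  4  5*  6           
 7  8  9 10 11 12 13              
14 15 16 17 18 19 20              
21 22 23 24* 25 26 27             
28                                
                                  
                                  
                                  
                                  


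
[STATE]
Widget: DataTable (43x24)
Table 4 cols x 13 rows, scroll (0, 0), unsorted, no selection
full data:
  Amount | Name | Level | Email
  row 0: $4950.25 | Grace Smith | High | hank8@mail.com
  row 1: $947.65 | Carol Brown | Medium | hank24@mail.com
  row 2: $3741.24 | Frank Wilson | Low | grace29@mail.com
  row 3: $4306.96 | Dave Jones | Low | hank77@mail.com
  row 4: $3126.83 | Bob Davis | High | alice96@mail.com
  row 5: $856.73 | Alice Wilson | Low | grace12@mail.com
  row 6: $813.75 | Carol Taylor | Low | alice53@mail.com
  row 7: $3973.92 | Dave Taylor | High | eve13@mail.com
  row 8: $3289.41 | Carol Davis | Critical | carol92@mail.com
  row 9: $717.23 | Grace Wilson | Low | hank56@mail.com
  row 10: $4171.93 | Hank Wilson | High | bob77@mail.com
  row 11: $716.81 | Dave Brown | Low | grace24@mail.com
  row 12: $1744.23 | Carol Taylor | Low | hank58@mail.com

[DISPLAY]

Amount  │Name        │Level   │Email       
────────┼────────────┼────────┼────────────
$4950.25│Grace Smith │High    │hank8@mail.c
$947.65 │Carol Brown │Medium  │hank24@mail.
$3741.24│Frank Wilson│Low     │grace29@mail
$4306.96│Dave Jones  │Low     │hank77@mail.
$3126.83│Bob Davis   │High    │alice96@mail
$856.73 │Alice Wilson│Low     │grace12@mail
$813.75 │Carol Taylor│Low     │alice53@mail
$3973.92│Dave Taylor │High    │eve13@mail.c
$3289.41│Carol Davis │Critical│carol92@mail
$717.23 │Grace Wilson│Low     │hank56@mail.
$4171.93│Hank Wilson │High    │bob77@mail.c
$716.81 │Dave Brown  │Low     │grace24@mail
$1744.23│Carol Taylor│Low     │hank58@mail.
                                           
                                           
                                           
                                           
                                           
                                           
                                           
                                           
                                           


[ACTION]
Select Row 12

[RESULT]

Amount  │Name        │Level   │Email       
────────┼────────────┼────────┼────────────
$4950.25│Grace Smith │High    │hank8@mail.c
$947.65 │Carol Brown │Medium  │hank24@mail.
$3741.24│Frank Wilson│Low     │grace29@mail
$4306.96│Dave Jones  │Low     │hank77@mail.
$3126.83│Bob Davis   │High    │alice96@mail
$856.73 │Alice Wilson│Low     │grace12@mail
$813.75 │Carol Taylor│Low     │alice53@mail
$3973.92│Dave Taylor │High    │eve13@mail.c
$3289.41│Carol Davis │Critical│carol92@mail
$717.23 │Grace Wilson│Low     │hank56@mail.
$4171.93│Hank Wilson │High    │bob77@mail.c
$716.81 │Dave Brown  │Low     │grace24@mail
>1744.23│Carol Taylor│Low     │hank58@mail.
                                           
                                           
                                           
                                           
                                           
                                           
                                           
                                           
                                           


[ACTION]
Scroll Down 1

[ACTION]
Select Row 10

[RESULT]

Amount  │Name        │Level   │Email       
────────┼────────────┼────────┼────────────
$4950.25│Grace Smith │High    │hank8@mail.c
$947.65 │Carol Brown │Medium  │hank24@mail.
$3741.24│Frank Wilson│Low     │grace29@mail
$4306.96│Dave Jones  │Low     │hank77@mail.
$3126.83│Bob Davis   │High    │alice96@mail
$856.73 │Alice Wilson│Low     │grace12@mail
$813.75 │Carol Taylor│Low     │alice53@mail
$3973.92│Dave Taylor │High    │eve13@mail.c
$3289.41│Carol Davis │Critical│carol92@mail
$717.23 │Grace Wilson│Low     │hank56@mail.
>4171.93│Hank Wilson │High    │bob77@mail.c
$716.81 │Dave Brown  │Low     │grace24@mail
$1744.23│Carol Taylor│Low     │hank58@mail.
                                           
                                           
                                           
                                           
                                           
                                           
                                           
                                           
                                           


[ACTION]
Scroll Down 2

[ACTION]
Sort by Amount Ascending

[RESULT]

Amount ▲│Name        │Level   │Email       
────────┼────────────┼────────┼────────────
$716.81 │Dave Brown  │Low     │grace24@mail
$717.23 │Grace Wilson│Low     │hank56@mail.
$813.75 │Carol Taylor│Low     │alice53@mail
$856.73 │Alice Wilson│Low     │grace12@mail
$947.65 │Carol Brown │Medium  │hank24@mail.
$1744.23│Carol Taylor│Low     │hank58@mail.
$3126.83│Bob Davis   │High    │alice96@mail
$3289.41│Carol Davis │Critical│carol92@mail
$3741.24│Frank Wilson│Low     │grace29@mail
$3973.92│Dave Taylor │High    │eve13@mail.c
>4171.93│Hank Wilson │High    │bob77@mail.c
$4306.96│Dave Jones  │Low     │hank77@mail.
$4950.25│Grace Smith │High    │hank8@mail.c
                                           
                                           
                                           
                                           
                                           
                                           
                                           
                                           
                                           


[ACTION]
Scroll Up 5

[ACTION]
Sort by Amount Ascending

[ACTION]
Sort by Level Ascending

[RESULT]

Amount  │Name        │Level  ▲│Email       
────────┼────────────┼────────┼────────────
$3289.41│Carol Davis │Critical│carol92@mail
$3126.83│Bob Davis   │High    │alice96@mail
$3973.92│Dave Taylor │High    │eve13@mail.c
$4171.93│Hank Wilson │High    │bob77@mail.c
$4950.25│Grace Smith │High    │hank8@mail.c
$716.81 │Dave Brown  │Low     │grace24@mail
$717.23 │Grace Wilson│Low     │hank56@mail.
$813.75 │Carol Taylor│Low     │alice53@mail
$856.73 │Alice Wilson│Low     │grace12@mail
$1744.23│Carol Taylor│Low     │hank58@mail.
>3741.24│Frank Wilson│Low     │grace29@mail
$4306.96│Dave Jones  │Low     │hank77@mail.
$947.65 │Carol Brown │Medium  │hank24@mail.
                                           
                                           
                                           
                                           
                                           
                                           
                                           
                                           
                                           


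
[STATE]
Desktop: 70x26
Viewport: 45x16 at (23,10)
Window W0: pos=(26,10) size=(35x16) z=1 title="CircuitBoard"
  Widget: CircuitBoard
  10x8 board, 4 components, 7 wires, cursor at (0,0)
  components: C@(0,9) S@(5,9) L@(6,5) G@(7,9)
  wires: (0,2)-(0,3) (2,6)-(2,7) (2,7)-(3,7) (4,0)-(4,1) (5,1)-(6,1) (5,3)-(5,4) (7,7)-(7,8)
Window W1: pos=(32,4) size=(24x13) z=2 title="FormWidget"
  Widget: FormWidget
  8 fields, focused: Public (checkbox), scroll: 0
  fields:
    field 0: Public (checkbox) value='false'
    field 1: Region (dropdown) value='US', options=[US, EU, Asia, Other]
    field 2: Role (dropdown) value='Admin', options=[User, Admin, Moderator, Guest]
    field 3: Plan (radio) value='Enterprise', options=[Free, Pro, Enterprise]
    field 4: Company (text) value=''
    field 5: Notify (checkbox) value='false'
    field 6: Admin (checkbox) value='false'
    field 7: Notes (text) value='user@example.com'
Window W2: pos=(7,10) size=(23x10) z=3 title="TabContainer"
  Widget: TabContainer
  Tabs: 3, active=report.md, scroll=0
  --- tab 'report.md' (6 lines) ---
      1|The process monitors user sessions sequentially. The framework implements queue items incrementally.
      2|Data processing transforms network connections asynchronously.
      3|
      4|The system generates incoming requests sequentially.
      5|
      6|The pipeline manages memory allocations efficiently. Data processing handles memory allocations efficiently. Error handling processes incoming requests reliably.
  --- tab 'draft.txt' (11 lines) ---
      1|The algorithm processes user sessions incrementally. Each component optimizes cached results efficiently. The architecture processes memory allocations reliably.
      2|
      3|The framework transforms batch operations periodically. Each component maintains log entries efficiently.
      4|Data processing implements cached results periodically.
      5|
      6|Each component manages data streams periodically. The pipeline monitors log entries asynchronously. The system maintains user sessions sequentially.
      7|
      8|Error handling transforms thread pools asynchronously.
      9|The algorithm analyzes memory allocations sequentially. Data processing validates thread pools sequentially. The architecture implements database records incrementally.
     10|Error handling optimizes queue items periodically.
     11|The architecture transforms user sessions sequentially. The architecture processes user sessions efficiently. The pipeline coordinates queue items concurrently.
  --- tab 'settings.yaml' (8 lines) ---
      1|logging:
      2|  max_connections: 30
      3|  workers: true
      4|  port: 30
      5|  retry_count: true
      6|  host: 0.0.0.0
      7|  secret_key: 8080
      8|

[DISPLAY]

━━━━━━┓━━┃  Plan:       ( ) Free┃━━━━┓       
      ┃rc┃  Company:    [      ]┃    ┃       
──────┨──┃  Notify:     [ ]     ┃────┨       
aft.tx┃0 ┃  Admin:      [ ]     ┃    ┃       
──────┃[.┃  Notes:      [user@e]┃    ┃       
itors ┃  ┃                      ┃    ┃       
 trans┃  ┗━━━━━━━━━━━━━━━━━━━━━━┛    ┃       
      ┃                              ┃       
rates ┃                         · ─ ·┃       
━━━━━━┛                             │┃       
   ┃3                               ·┃       
   ┃                                 ┃       
   ┃4   · ─ ·                        ┃       
   ┃                                 ┃       
   ┃5       ·       · ─ ·            ┃       
   ┗━━━━━━━━━━━━━━━━━━━━━━━━━━━━━━━━━┛       


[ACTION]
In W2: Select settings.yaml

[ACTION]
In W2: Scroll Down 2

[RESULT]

━━━━━━┓━━┃  Plan:       ( ) Free┃━━━━┓       
      ┃rc┃  Company:    [      ]┃    ┃       
──────┨──┃  Notify:     [ ]     ┃────┨       
aft.tx┃0 ┃  Admin:      [ ]     ┃    ┃       
──────┃[.┃  Notes:      [user@e]┃    ┃       
      ┃  ┃                      ┃    ┃       
      ┃  ┗━━━━━━━━━━━━━━━━━━━━━━┛    ┃       
true  ┃                              ┃       
      ┃                         · ─ ·┃       
━━━━━━┛                             │┃       
   ┃3                               ·┃       
   ┃                                 ┃       
   ┃4   · ─ ·                        ┃       
   ┃                                 ┃       
   ┃5       ·       · ─ ·            ┃       
   ┗━━━━━━━━━━━━━━━━━━━━━━━━━━━━━━━━━┛       


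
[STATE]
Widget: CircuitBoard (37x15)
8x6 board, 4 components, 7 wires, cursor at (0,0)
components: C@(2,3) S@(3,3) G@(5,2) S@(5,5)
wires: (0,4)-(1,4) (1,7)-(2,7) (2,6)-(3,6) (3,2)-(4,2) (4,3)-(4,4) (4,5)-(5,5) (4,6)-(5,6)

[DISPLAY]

   0 1 2 3 4 5 6 7                   
0  [.]              ·                
                    │                
1                   ·           ·    
                                │    
2               C           ·   ·    
                            │        
3           ·   S           ·        
            │                        
4           ·   · ─ ·   ·   ·        
                        │   │        
5           G           S   ·        
Cursor: (0,0)                        
                                     
                                     


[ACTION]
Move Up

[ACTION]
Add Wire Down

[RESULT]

   0 1 2 3 4 5 6 7                   
0  [.]              ·                
    │               │                
1   ·               ·           ·    
                                │    
2               C           ·   ·    
                            │        
3           ·   S           ·        
            │                        
4           ·   · ─ ·   ·   ·        
                        │   │        
5           G           S   ·        
Cursor: (0,0)                        
                                     
                                     


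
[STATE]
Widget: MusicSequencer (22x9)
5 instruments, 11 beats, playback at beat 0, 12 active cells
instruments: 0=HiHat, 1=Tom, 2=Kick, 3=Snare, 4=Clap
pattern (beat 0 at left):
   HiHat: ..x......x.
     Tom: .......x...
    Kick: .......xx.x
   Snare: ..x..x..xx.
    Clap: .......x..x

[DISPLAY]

      ▼1234567890     
 HiHat··█······█·     
   Tom·······█···     
  Kick·······██·█     
 Snare··█··█··██·     
  Clap·······█··█     
                      
                      
                      


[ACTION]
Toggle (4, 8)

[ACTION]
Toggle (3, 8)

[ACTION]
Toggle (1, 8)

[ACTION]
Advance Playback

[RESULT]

      0▼234567890     
 HiHat··█······█·     
   Tom·······██··     
  Kick·······██·█     
 Snare··█··█···█·     
  Clap·······██·█     
                      
                      
                      


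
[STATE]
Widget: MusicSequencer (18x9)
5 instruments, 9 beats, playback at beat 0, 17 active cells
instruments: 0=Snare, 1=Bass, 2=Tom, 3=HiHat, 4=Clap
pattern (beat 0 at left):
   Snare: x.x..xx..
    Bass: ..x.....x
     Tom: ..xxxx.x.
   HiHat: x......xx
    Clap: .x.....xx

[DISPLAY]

      ▼12345678   
 Snare█·█··██··   
  Bass··█·····█   
   Tom··████·█·   
 HiHat█······██   
  Clap·█·····██   
                  
                  
                  


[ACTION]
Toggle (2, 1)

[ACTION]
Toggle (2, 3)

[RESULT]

      ▼12345678   
 Snare█·█··██··   
  Bass··█·····█   
   Tom·██·██·█·   
 HiHat█······██   
  Clap·█·····██   
                  
                  
                  


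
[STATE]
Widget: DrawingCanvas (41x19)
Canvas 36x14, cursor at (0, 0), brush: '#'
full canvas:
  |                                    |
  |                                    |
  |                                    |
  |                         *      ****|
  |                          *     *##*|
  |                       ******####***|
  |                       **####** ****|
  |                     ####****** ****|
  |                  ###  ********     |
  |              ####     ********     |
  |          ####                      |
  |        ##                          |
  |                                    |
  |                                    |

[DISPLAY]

+                                        
                                         
                                         
                         *      ****     
                          *     *##*     
                       ******####***     
                       **####** ****     
                     ####****** ****     
                  ###  ********          
              ####     ********          
          ####                           
        ##                               
                                         
                                         
                                         
                                         
                                         
                                         
                                         


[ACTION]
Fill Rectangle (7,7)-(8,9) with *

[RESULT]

+                                        
                                         
                                         
                         *      ****     
                          *     *##*     
                       ******####***     
                       **####** ****     
       ***           ####****** ****     
       ***        ###  ********          
              ####     ********          
          ####                           
        ##                               
                                         
                                         
                                         
                                         
                                         
                                         
                                         


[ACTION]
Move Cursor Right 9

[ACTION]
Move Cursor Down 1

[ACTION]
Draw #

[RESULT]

                                         
         #                               
                                         
                         *      ****     
                          *     *##*     
                       ******####***     
                       **####** ****     
       ***           ####****** ****     
       ***        ###  ********          
              ####     ********          
          ####                           
        ##                               
                                         
                                         
                                         
                                         
                                         
                                         
                                         


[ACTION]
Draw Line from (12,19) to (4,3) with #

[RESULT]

                                         
         #                               
                                         
                         *      ****     
   #                      *     *##*     
    ##                 ******####***     
      ##               **####** ****     
       *##           ####****** ****     
       ***##      ###  ********          
            ######     ********          
          ######                         
        ##      ##                       
                  ##                     
                                         
                                         
                                         
                                         
                                         
                                         


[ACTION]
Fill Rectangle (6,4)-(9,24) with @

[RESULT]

                                         
         #                               
                                         
                         *      ****     
   #                      *     *##*     
    ##                 ******####***     
    @@@@@@@@@@@@@@@@@@@@@####** ****     
    @@@@@@@@@@@@@@@@@@@@@****** ****     
    @@@@@@@@@@@@@@@@@@@@@******          
    @@@@@@@@@@@@@@@@@@@@@******          
          ######                         
        ##      ##                       
                  ##                     
                                         
                                         
                                         
                                         
                                         
                                         


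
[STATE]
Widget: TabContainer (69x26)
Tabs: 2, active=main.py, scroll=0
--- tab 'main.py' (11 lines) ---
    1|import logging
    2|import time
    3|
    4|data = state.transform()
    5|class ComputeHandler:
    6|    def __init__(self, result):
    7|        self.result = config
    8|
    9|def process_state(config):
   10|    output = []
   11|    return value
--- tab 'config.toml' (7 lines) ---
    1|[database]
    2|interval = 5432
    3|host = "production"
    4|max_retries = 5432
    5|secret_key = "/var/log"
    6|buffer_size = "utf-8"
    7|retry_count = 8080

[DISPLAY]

[main.py]│ config.toml                                               
─────────────────────────────────────────────────────────────────────
import logging                                                       
import time                                                          
                                                                     
data = state.transform()                                             
class ComputeHandler:                                                
    def __init__(self, result):                                      
        self.result = config                                         
                                                                     
def process_state(config):                                           
    output = []                                                      
    return value                                                     
                                                                     
                                                                     
                                                                     
                                                                     
                                                                     
                                                                     
                                                                     
                                                                     
                                                                     
                                                                     
                                                                     
                                                                     
                                                                     


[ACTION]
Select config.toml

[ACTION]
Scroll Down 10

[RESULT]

 main.py │[config.toml]                                              
─────────────────────────────────────────────────────────────────────
retry_count = 8080                                                   
                                                                     
                                                                     
                                                                     
                                                                     
                                                                     
                                                                     
                                                                     
                                                                     
                                                                     
                                                                     
                                                                     
                                                                     
                                                                     
                                                                     
                                                                     
                                                                     
                                                                     
                                                                     
                                                                     
                                                                     
                                                                     
                                                                     
                                                                     


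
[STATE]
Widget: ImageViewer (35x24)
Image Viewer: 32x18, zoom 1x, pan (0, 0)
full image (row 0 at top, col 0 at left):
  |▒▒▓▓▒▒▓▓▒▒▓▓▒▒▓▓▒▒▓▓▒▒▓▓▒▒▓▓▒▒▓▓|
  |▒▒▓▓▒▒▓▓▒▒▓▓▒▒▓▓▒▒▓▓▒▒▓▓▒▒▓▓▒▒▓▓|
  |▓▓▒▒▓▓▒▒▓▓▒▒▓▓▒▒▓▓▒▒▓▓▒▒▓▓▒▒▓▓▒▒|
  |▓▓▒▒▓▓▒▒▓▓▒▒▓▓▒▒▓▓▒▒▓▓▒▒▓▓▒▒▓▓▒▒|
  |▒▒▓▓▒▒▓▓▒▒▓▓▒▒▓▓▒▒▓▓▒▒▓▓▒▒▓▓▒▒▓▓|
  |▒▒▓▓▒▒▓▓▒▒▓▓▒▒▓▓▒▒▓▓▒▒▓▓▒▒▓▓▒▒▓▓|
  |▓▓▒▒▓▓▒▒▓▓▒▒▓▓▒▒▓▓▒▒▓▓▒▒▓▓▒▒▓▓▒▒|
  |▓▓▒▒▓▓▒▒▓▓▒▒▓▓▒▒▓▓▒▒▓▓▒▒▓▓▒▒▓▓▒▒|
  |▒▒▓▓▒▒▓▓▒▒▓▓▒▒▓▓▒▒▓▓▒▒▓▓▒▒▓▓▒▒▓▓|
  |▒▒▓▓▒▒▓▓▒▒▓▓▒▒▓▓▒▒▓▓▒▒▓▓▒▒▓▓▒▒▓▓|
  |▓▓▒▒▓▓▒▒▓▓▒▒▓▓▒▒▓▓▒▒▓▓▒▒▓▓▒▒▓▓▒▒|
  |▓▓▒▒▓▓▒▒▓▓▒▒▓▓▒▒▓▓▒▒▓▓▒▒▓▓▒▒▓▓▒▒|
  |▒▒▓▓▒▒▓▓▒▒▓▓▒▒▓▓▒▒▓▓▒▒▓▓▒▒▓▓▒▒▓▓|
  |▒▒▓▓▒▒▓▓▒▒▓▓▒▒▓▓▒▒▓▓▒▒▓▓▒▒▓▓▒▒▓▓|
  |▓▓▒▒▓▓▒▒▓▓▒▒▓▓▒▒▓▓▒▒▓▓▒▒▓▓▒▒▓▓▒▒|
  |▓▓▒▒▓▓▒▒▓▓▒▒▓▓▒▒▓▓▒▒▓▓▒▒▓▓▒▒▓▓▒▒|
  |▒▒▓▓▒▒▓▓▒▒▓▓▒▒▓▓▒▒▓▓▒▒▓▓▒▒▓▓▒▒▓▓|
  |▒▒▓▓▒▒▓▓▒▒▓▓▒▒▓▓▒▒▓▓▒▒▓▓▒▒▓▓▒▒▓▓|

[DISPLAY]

▒▒▓▓▒▒▓▓▒▒▓▓▒▒▓▓▒▒▓▓▒▒▓▓▒▒▓▓▒▒▓▓   
▒▒▓▓▒▒▓▓▒▒▓▓▒▒▓▓▒▒▓▓▒▒▓▓▒▒▓▓▒▒▓▓   
▓▓▒▒▓▓▒▒▓▓▒▒▓▓▒▒▓▓▒▒▓▓▒▒▓▓▒▒▓▓▒▒   
▓▓▒▒▓▓▒▒▓▓▒▒▓▓▒▒▓▓▒▒▓▓▒▒▓▓▒▒▓▓▒▒   
▒▒▓▓▒▒▓▓▒▒▓▓▒▒▓▓▒▒▓▓▒▒▓▓▒▒▓▓▒▒▓▓   
▒▒▓▓▒▒▓▓▒▒▓▓▒▒▓▓▒▒▓▓▒▒▓▓▒▒▓▓▒▒▓▓   
▓▓▒▒▓▓▒▒▓▓▒▒▓▓▒▒▓▓▒▒▓▓▒▒▓▓▒▒▓▓▒▒   
▓▓▒▒▓▓▒▒▓▓▒▒▓▓▒▒▓▓▒▒▓▓▒▒▓▓▒▒▓▓▒▒   
▒▒▓▓▒▒▓▓▒▒▓▓▒▒▓▓▒▒▓▓▒▒▓▓▒▒▓▓▒▒▓▓   
▒▒▓▓▒▒▓▓▒▒▓▓▒▒▓▓▒▒▓▓▒▒▓▓▒▒▓▓▒▒▓▓   
▓▓▒▒▓▓▒▒▓▓▒▒▓▓▒▒▓▓▒▒▓▓▒▒▓▓▒▒▓▓▒▒   
▓▓▒▒▓▓▒▒▓▓▒▒▓▓▒▒▓▓▒▒▓▓▒▒▓▓▒▒▓▓▒▒   
▒▒▓▓▒▒▓▓▒▒▓▓▒▒▓▓▒▒▓▓▒▒▓▓▒▒▓▓▒▒▓▓   
▒▒▓▓▒▒▓▓▒▒▓▓▒▒▓▓▒▒▓▓▒▒▓▓▒▒▓▓▒▒▓▓   
▓▓▒▒▓▓▒▒▓▓▒▒▓▓▒▒▓▓▒▒▓▓▒▒▓▓▒▒▓▓▒▒   
▓▓▒▒▓▓▒▒▓▓▒▒▓▓▒▒▓▓▒▒▓▓▒▒▓▓▒▒▓▓▒▒   
▒▒▓▓▒▒▓▓▒▒▓▓▒▒▓▓▒▒▓▓▒▒▓▓▒▒▓▓▒▒▓▓   
▒▒▓▓▒▒▓▓▒▒▓▓▒▒▓▓▒▒▓▓▒▒▓▓▒▒▓▓▒▒▓▓   
                                   
                                   
                                   
                                   
                                   
                                   


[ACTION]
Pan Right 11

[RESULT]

▓▒▒▓▓▒▒▓▓▒▒▓▓▒▒▓▓▒▒▓▓              
▓▒▒▓▓▒▒▓▓▒▒▓▓▒▒▓▓▒▒▓▓              
▒▓▓▒▒▓▓▒▒▓▓▒▒▓▓▒▒▓▓▒▒              
▒▓▓▒▒▓▓▒▒▓▓▒▒▓▓▒▒▓▓▒▒              
▓▒▒▓▓▒▒▓▓▒▒▓▓▒▒▓▓▒▒▓▓              
▓▒▒▓▓▒▒▓▓▒▒▓▓▒▒▓▓▒▒▓▓              
▒▓▓▒▒▓▓▒▒▓▓▒▒▓▓▒▒▓▓▒▒              
▒▓▓▒▒▓▓▒▒▓▓▒▒▓▓▒▒▓▓▒▒              
▓▒▒▓▓▒▒▓▓▒▒▓▓▒▒▓▓▒▒▓▓              
▓▒▒▓▓▒▒▓▓▒▒▓▓▒▒▓▓▒▒▓▓              
▒▓▓▒▒▓▓▒▒▓▓▒▒▓▓▒▒▓▓▒▒              
▒▓▓▒▒▓▓▒▒▓▓▒▒▓▓▒▒▓▓▒▒              
▓▒▒▓▓▒▒▓▓▒▒▓▓▒▒▓▓▒▒▓▓              
▓▒▒▓▓▒▒▓▓▒▒▓▓▒▒▓▓▒▒▓▓              
▒▓▓▒▒▓▓▒▒▓▓▒▒▓▓▒▒▓▓▒▒              
▒▓▓▒▒▓▓▒▒▓▓▒▒▓▓▒▒▓▓▒▒              
▓▒▒▓▓▒▒▓▓▒▒▓▓▒▒▓▓▒▒▓▓              
▓▒▒▓▓▒▒▓▓▒▒▓▓▒▒▓▓▒▒▓▓              
                                   
                                   
                                   
                                   
                                   
                                   


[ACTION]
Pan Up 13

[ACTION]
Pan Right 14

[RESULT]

▒▓▓▒▒▓▓                            
▒▓▓▒▒▓▓                            
▓▒▒▓▓▒▒                            
▓▒▒▓▓▒▒                            
▒▓▓▒▒▓▓                            
▒▓▓▒▒▓▓                            
▓▒▒▓▓▒▒                            
▓▒▒▓▓▒▒                            
▒▓▓▒▒▓▓                            
▒▓▓▒▒▓▓                            
▓▒▒▓▓▒▒                            
▓▒▒▓▓▒▒                            
▒▓▓▒▒▓▓                            
▒▓▓▒▒▓▓                            
▓▒▒▓▓▒▒                            
▓▒▒▓▓▒▒                            
▒▓▓▒▒▓▓                            
▒▓▓▒▒▓▓                            
                                   
                                   
                                   
                                   
                                   
                                   


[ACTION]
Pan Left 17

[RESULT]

▒▒▓▓▒▒▓▓▒▒▓▓▒▒▓▓▒▒▓▓▒▒▓▓           
▒▒▓▓▒▒▓▓▒▒▓▓▒▒▓▓▒▒▓▓▒▒▓▓           
▓▓▒▒▓▓▒▒▓▓▒▒▓▓▒▒▓▓▒▒▓▓▒▒           
▓▓▒▒▓▓▒▒▓▓▒▒▓▓▒▒▓▓▒▒▓▓▒▒           
▒▒▓▓▒▒▓▓▒▒▓▓▒▒▓▓▒▒▓▓▒▒▓▓           
▒▒▓▓▒▒▓▓▒▒▓▓▒▒▓▓▒▒▓▓▒▒▓▓           
▓▓▒▒▓▓▒▒▓▓▒▒▓▓▒▒▓▓▒▒▓▓▒▒           
▓▓▒▒▓▓▒▒▓▓▒▒▓▓▒▒▓▓▒▒▓▓▒▒           
▒▒▓▓▒▒▓▓▒▒▓▓▒▒▓▓▒▒▓▓▒▒▓▓           
▒▒▓▓▒▒▓▓▒▒▓▓▒▒▓▓▒▒▓▓▒▒▓▓           
▓▓▒▒▓▓▒▒▓▓▒▒▓▓▒▒▓▓▒▒▓▓▒▒           
▓▓▒▒▓▓▒▒▓▓▒▒▓▓▒▒▓▓▒▒▓▓▒▒           
▒▒▓▓▒▒▓▓▒▒▓▓▒▒▓▓▒▒▓▓▒▒▓▓           
▒▒▓▓▒▒▓▓▒▒▓▓▒▒▓▓▒▒▓▓▒▒▓▓           
▓▓▒▒▓▓▒▒▓▓▒▒▓▓▒▒▓▓▒▒▓▓▒▒           
▓▓▒▒▓▓▒▒▓▓▒▒▓▓▒▒▓▓▒▒▓▓▒▒           
▒▒▓▓▒▒▓▓▒▒▓▓▒▒▓▓▒▒▓▓▒▒▓▓           
▒▒▓▓▒▒▓▓▒▒▓▓▒▒▓▓▒▒▓▓▒▒▓▓           
                                   
                                   
                                   
                                   
                                   
                                   


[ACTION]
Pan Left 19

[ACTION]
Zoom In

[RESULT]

▒▒▒▒▓▓▓▓▒▒▒▒▓▓▓▓▒▒▒▒▓▓▓▓▒▒▒▒▓▓▓▓▒▒▒
▒▒▒▒▓▓▓▓▒▒▒▒▓▓▓▓▒▒▒▒▓▓▓▓▒▒▒▒▓▓▓▓▒▒▒
▒▒▒▒▓▓▓▓▒▒▒▒▓▓▓▓▒▒▒▒▓▓▓▓▒▒▒▒▓▓▓▓▒▒▒
▒▒▒▒▓▓▓▓▒▒▒▒▓▓▓▓▒▒▒▒▓▓▓▓▒▒▒▒▓▓▓▓▒▒▒
▓▓▓▓▒▒▒▒▓▓▓▓▒▒▒▒▓▓▓▓▒▒▒▒▓▓▓▓▒▒▒▒▓▓▓
▓▓▓▓▒▒▒▒▓▓▓▓▒▒▒▒▓▓▓▓▒▒▒▒▓▓▓▓▒▒▒▒▓▓▓
▓▓▓▓▒▒▒▒▓▓▓▓▒▒▒▒▓▓▓▓▒▒▒▒▓▓▓▓▒▒▒▒▓▓▓
▓▓▓▓▒▒▒▒▓▓▓▓▒▒▒▒▓▓▓▓▒▒▒▒▓▓▓▓▒▒▒▒▓▓▓
▒▒▒▒▓▓▓▓▒▒▒▒▓▓▓▓▒▒▒▒▓▓▓▓▒▒▒▒▓▓▓▓▒▒▒
▒▒▒▒▓▓▓▓▒▒▒▒▓▓▓▓▒▒▒▒▓▓▓▓▒▒▒▒▓▓▓▓▒▒▒
▒▒▒▒▓▓▓▓▒▒▒▒▓▓▓▓▒▒▒▒▓▓▓▓▒▒▒▒▓▓▓▓▒▒▒
▒▒▒▒▓▓▓▓▒▒▒▒▓▓▓▓▒▒▒▒▓▓▓▓▒▒▒▒▓▓▓▓▒▒▒
▓▓▓▓▒▒▒▒▓▓▓▓▒▒▒▒▓▓▓▓▒▒▒▒▓▓▓▓▒▒▒▒▓▓▓
▓▓▓▓▒▒▒▒▓▓▓▓▒▒▒▒▓▓▓▓▒▒▒▒▓▓▓▓▒▒▒▒▓▓▓
▓▓▓▓▒▒▒▒▓▓▓▓▒▒▒▒▓▓▓▓▒▒▒▒▓▓▓▓▒▒▒▒▓▓▓
▓▓▓▓▒▒▒▒▓▓▓▓▒▒▒▒▓▓▓▓▒▒▒▒▓▓▓▓▒▒▒▒▓▓▓
▒▒▒▒▓▓▓▓▒▒▒▒▓▓▓▓▒▒▒▒▓▓▓▓▒▒▒▒▓▓▓▓▒▒▒
▒▒▒▒▓▓▓▓▒▒▒▒▓▓▓▓▒▒▒▒▓▓▓▓▒▒▒▒▓▓▓▓▒▒▒
▒▒▒▒▓▓▓▓▒▒▒▒▓▓▓▓▒▒▒▒▓▓▓▓▒▒▒▒▓▓▓▓▒▒▒
▒▒▒▒▓▓▓▓▒▒▒▒▓▓▓▓▒▒▒▒▓▓▓▓▒▒▒▒▓▓▓▓▒▒▒
▓▓▓▓▒▒▒▒▓▓▓▓▒▒▒▒▓▓▓▓▒▒▒▒▓▓▓▓▒▒▒▒▓▓▓
▓▓▓▓▒▒▒▒▓▓▓▓▒▒▒▒▓▓▓▓▒▒▒▒▓▓▓▓▒▒▒▒▓▓▓
▓▓▓▓▒▒▒▒▓▓▓▓▒▒▒▒▓▓▓▓▒▒▒▒▓▓▓▓▒▒▒▒▓▓▓
▓▓▓▓▒▒▒▒▓▓▓▓▒▒▒▒▓▓▓▓▒▒▒▒▓▓▓▓▒▒▒▒▓▓▓


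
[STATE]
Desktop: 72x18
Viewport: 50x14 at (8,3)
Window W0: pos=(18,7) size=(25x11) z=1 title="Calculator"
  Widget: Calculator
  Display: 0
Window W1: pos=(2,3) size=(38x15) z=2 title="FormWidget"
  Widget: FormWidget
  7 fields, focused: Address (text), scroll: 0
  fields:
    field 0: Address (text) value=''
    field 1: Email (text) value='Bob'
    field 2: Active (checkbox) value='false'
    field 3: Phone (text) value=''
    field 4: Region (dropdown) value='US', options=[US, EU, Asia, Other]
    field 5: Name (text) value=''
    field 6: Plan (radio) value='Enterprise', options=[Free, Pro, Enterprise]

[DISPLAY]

━━━━━━━━━━━━━━━━━━━━━━━━━━━━━━━┓                  
Widget                         ┃                  
───────────────────────────────┨                  
ress:    [                    ]┃                  
il:      [Bob                 ]┃━━┓               
ive:     [ ]                   ┃  ┃               
ne:      [                    ]┃──┨               
ion:     [US                 ▼]┃ 0┃               
e:       [                    ]┃  ┃               
n:       ( ) Free  ( ) Pro  (●)┃  ┃               
                               ┃  ┃               
                               ┃  ┃               
                               ┃  ┃               
                               ┃  ┃               


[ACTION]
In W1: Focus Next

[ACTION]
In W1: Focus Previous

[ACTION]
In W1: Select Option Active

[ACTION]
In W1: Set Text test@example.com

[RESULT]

━━━━━━━━━━━━━━━━━━━━━━━━━━━━━━━┓                  
Widget                         ┃                  
───────────────────────────────┨                  
ress:    [test@example.com    ]┃                  
il:      [Bob                 ]┃━━┓               
ive:     [ ]                   ┃  ┃               
ne:      [                    ]┃──┨               
ion:     [US                 ▼]┃ 0┃               
e:       [                    ]┃  ┃               
n:       ( ) Free  ( ) Pro  (●)┃  ┃               
                               ┃  ┃               
                               ┃  ┃               
                               ┃  ┃               
                               ┃  ┃               
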